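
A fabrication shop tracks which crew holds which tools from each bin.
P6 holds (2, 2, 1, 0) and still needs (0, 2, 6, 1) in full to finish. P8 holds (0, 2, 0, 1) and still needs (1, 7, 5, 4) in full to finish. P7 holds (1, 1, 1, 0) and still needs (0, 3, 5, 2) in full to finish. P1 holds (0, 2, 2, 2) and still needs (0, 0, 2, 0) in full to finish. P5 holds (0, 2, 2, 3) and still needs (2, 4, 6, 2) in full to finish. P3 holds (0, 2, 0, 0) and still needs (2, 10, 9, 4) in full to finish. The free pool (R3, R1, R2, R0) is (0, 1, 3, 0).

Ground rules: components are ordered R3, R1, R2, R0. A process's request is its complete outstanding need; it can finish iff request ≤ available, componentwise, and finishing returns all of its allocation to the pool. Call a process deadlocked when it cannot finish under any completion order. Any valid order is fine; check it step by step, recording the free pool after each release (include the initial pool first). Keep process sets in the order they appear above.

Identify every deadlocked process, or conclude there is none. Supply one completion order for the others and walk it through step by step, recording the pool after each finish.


Nothing here is deadlocked.
Key observation: no deadlock: P1 fits now, and the freed resources carry the rest through.
A valid finishing order for the others: P1, P7, P6, P5, P8, P3. Verifying each step:
  pool = (0, 1, 3, 0)
  P1: need (0, 0, 2, 0) fits (0, 1, 3, 0); releases (0, 2, 2, 2), pool now (0, 3, 5, 2)
  P7: need (0, 3, 5, 2) fits (0, 3, 5, 2); releases (1, 1, 1, 0), pool now (1, 4, 6, 2)
  P6: need (0, 2, 6, 1) fits (1, 4, 6, 2); releases (2, 2, 1, 0), pool now (3, 6, 7, 2)
  P5: need (2, 4, 6, 2) fits (3, 6, 7, 2); releases (0, 2, 2, 3), pool now (3, 8, 9, 5)
  P8: need (1, 7, 5, 4) fits (3, 8, 9, 5); releases (0, 2, 0, 1), pool now (3, 10, 9, 6)
  P3: need (2, 10, 9, 4) fits (3, 10, 9, 6); releases (0, 2, 0, 0), pool now (3, 12, 9, 6)


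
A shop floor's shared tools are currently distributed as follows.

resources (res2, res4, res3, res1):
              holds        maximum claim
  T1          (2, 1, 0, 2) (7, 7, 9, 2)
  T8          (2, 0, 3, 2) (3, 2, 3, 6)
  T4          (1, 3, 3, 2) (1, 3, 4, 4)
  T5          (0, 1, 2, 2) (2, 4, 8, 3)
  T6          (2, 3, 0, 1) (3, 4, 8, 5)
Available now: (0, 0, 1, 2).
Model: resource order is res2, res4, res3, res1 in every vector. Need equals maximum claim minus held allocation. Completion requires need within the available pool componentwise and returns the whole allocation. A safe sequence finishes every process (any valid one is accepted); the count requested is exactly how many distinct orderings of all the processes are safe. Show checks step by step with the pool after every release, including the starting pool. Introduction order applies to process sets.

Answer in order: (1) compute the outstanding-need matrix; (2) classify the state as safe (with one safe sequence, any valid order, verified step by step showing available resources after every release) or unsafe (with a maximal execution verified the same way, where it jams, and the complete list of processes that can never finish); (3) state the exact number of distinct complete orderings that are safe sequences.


(1) Outstanding need per process (order res2, res4, res3, res1):
  T1: (5, 6, 9, 0)
  T8: (1, 2, 0, 4)
  T4: (0, 0, 1, 2)
  T5: (2, 3, 6, 1)
  T6: (1, 1, 8, 4)
(2) SAFE — a valid safe sequence is T4, T8, T5, T6, T1.
Key observation: reading the order forward, T4 is the first process whose need (0, 0, 1, 2) meets the free pool (0, 0, 1, 2) exactly on a resource it requests.
Verifying each step:
  pool = (0, 0, 1, 2)
  T4 needs (0, 0, 1, 2) <= (0, 0, 1, 2) -> finishes; pool += (1, 3, 3, 2) = (1, 3, 4, 4)
  T8 needs (1, 2, 0, 4) <= (1, 3, 4, 4) -> finishes; pool += (2, 0, 3, 2) = (3, 3, 7, 6)
  T5 needs (2, 3, 6, 1) <= (3, 3, 7, 6) -> finishes; pool += (0, 1, 2, 2) = (3, 4, 9, 8)
  T6 needs (1, 1, 8, 4) <= (3, 4, 9, 8) -> finishes; pool += (2, 3, 0, 1) = (5, 7, 9, 9)
  T1 needs (5, 6, 9, 0) <= (5, 7, 9, 9) -> finishes; pool += (2, 1, 0, 2) = (7, 8, 9, 11)
(3) The exact count: 1 of the possible complete orderings is a safe sequence.


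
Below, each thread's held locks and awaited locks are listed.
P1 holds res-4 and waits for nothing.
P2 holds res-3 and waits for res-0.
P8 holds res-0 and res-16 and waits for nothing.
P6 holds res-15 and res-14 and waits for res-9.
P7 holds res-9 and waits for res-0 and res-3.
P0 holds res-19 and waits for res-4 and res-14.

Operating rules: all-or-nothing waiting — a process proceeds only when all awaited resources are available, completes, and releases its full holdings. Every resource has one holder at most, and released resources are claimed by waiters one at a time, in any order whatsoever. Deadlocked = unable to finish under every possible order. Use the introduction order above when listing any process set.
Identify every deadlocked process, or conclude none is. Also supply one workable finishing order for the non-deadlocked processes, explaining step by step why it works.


The deadlocked set is empty.
Key observation: the wait graph is acyclic; completion cascades from the unblocked processes through everyone else.
A valid finishing order for the others: P8, P1, P2, P7, P6, P0.
Walking it through:
  P8: no waits; runs immediately, freeing res-0 and res-16
  P1: no waits; runs immediately, freeing res-4
  run P2 (all its waits — res-0 — are resolved); releases res-3
  run P7 (all its waits — res-0 and res-3 — are resolved); releases res-9
  run P6 (all its waits — res-9 — are resolved); releases res-15 and res-14
  run P0 (all its waits — res-4 and res-14 — are resolved); releases res-19


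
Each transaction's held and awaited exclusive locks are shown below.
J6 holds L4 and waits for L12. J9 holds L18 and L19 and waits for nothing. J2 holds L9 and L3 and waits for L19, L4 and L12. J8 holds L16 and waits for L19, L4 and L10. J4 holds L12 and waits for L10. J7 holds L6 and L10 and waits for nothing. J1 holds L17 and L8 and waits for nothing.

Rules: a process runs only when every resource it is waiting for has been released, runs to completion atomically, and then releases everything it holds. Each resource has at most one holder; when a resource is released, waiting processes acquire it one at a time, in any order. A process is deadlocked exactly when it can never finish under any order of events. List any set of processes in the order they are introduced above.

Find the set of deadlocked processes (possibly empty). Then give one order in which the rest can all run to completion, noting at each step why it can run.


The deadlocked set is empty.
Key observation: there is no circular wait here — follow any chain and it reaches a process that is free to run now.
One completion order for the rest: J7, J9, J1, J4, J6, J2, J8.
Walking it through:
  run J7 (it waits on nothing); releases L6 and L10
  run J9 (it waits on nothing); releases L18 and L19
  run J1 (it waits on nothing); releases L17 and L8
  J4 waits on L10 — all released -> runs and releases L12
  J6 waits on L12 — all released -> runs and releases L4
  J2 waits on L19, L4 and L12 — all released -> runs and releases L9 and L3
  J8 waits on L19, L4 and L10 — all released -> runs and releases L16


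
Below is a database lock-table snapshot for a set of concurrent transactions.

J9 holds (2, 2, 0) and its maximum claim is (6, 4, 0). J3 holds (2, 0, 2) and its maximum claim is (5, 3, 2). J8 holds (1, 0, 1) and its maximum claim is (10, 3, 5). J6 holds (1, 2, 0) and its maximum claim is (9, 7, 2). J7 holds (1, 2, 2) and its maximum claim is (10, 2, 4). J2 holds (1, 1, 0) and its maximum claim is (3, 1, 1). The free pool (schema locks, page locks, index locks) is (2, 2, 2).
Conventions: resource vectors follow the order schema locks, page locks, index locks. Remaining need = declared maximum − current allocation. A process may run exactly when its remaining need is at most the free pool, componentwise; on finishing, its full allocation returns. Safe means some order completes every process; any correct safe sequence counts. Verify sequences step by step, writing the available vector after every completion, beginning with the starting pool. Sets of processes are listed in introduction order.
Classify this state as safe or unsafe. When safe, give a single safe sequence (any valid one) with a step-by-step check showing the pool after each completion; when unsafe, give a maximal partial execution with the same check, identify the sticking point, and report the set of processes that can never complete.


UNSAFE — no complete ordering exists.
Key observation: even finishing J2, J3, J9 leaves just (7, 5, 4) free — too little schema locks for any of the remaining processes.
Going as far as possible: J2, J3, J9; after that, nothing fits. Check, step by step:
  pool = (2, 2, 2)
  run J2 (needs (2, 0, 1), free (2, 2, 2)); after release of (1, 1, 0) the pool is (3, 3, 2)
  run J3 (needs (3, 3, 0), free (3, 3, 2)); after release of (2, 0, 2) the pool is (5, 3, 4)
  run J9 (needs (4, 2, 0), free (5, 3, 4)); after release of (2, 2, 0) the pool is (7, 5, 4)
  J8 still needs (9, 3, 4) but only (7, 5, 4) is free — short on schema locks
  J6 still needs (8, 5, 2) but only (7, 5, 4) is free — short on schema locks
  J7 still needs (9, 0, 2) but only (7, 5, 4) is free — short on schema locks
Processes that can never finish: J8, J6 and J7.


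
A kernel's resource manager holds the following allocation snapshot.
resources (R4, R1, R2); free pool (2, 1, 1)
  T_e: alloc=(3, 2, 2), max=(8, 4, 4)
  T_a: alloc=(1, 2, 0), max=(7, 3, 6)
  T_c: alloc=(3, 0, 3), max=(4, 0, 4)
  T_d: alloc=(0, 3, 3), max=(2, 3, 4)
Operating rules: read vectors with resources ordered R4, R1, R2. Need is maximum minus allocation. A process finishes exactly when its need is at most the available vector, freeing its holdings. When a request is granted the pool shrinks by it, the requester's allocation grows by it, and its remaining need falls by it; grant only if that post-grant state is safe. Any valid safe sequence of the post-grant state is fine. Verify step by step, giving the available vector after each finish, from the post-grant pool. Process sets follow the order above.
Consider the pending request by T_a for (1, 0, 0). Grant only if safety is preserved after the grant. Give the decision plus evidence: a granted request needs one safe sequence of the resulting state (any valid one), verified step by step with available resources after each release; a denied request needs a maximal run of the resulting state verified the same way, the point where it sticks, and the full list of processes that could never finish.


DENY — the pretend-granted state is unsafe.
Key observation: the wall is R4: completing T_c, T_d brings the pool only to (4, 4, 7), and all the rest need more.
On the post-grant state, T_c, T_d is a maximal run — nothing extends it. Walking it through:
  pool = (1, 1, 1)
  T_c: need (1, 0, 1) fits (1, 1, 1); releases (3, 0, 3), pool now (4, 1, 4)
  T_d: need (2, 0, 1) fits (4, 1, 4); releases (0, 3, 3), pool now (4, 4, 7)
  T_e still needs (5, 2, 2) but only (4, 4, 7) is free — short on R4
  T_a still needs (5, 1, 6) but only (4, 4, 7) is free — short on R4
Processes that could never finish after the grant: T_e and T_a.


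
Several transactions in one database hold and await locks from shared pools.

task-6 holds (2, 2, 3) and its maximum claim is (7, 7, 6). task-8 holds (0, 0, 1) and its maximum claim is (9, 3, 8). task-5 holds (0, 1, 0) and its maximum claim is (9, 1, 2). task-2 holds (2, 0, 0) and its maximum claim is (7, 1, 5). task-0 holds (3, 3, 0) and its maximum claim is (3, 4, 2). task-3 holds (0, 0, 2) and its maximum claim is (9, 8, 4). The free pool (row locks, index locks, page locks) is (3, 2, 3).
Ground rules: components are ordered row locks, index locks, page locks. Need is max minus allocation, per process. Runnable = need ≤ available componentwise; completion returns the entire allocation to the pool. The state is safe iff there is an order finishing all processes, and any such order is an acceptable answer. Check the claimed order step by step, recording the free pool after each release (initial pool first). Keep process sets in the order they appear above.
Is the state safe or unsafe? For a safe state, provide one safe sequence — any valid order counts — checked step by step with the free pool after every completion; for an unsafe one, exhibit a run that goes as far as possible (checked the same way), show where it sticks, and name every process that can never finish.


SAFE, for example via the order task-0, task-6, task-2, task-5, task-3, task-8.
Key observation: reading the order forward, task-6 is the first process whose need (5, 5, 3) meets the free pool (6, 5, 3) exactly on a resource it requests.
Step-by-step check:
  pool = (3, 2, 3)
  run task-0 (needs (0, 1, 2), free (3, 2, 3)); after release of (3, 3, 0) the pool is (6, 5, 3)
  run task-6 (needs (5, 5, 3), free (6, 5, 3)); after release of (2, 2, 3) the pool is (8, 7, 6)
  run task-2 (needs (5, 1, 5), free (8, 7, 6)); after release of (2, 0, 0) the pool is (10, 7, 6)
  run task-5 (needs (9, 0, 2), free (10, 7, 6)); after release of (0, 1, 0) the pool is (10, 8, 6)
  run task-3 (needs (9, 8, 2), free (10, 8, 6)); after release of (0, 0, 2) the pool is (10, 8, 8)
  run task-8 (needs (9, 3, 7), free (10, 8, 8)); after release of (0, 0, 1) the pool is (10, 8, 9)


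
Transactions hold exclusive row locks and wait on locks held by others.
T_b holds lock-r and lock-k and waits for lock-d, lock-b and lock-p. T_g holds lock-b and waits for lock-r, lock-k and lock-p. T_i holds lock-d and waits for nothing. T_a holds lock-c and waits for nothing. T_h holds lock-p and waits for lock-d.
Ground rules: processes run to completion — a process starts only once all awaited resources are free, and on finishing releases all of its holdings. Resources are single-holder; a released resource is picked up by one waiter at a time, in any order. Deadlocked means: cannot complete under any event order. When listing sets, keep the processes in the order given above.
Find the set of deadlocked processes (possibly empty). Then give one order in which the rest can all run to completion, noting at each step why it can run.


Deadlocked: T_b and T_g.
Key observation: the waits loop around T_b -> T_g -> T_b with no way out; no other process is dragged down with it.
The rest can finish in the order T_i, T_h, T_a.
Check, step by step:
  run T_i (it waits on nothing); releases lock-d
  T_h: everything it awaited (lock-d) is free; runs, freeing lock-p
  run T_a (it waits on nothing); releases lock-c


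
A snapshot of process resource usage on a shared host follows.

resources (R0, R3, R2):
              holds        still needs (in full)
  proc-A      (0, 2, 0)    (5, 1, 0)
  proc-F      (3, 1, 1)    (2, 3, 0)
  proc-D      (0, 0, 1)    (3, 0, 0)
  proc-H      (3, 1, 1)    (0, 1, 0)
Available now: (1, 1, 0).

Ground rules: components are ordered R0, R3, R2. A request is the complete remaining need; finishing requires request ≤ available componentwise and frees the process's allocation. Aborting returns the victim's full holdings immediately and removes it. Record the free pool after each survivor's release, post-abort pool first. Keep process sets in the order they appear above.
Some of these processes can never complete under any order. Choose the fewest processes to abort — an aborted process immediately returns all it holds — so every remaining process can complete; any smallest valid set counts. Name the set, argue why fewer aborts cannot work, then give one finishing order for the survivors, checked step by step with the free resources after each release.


The answer: abort proc-A.
Key observation: proc-F could never have finished before the abort; with (0, 2, 0) returned by proc-A, it fits at step 3.
No smaller set exists: with zero aborts the deadlock remains.
One survivor order: proc-H, proc-D, proc-F. Walking it through (post-abort pool first):
  pool = (1, 3, 0)
  run proc-H (needs (0, 1, 0), free (1, 3, 0)); after release of (3, 1, 1) the pool is (4, 4, 1)
  run proc-D (needs (3, 0, 0), free (4, 4, 1)); after release of (0, 0, 1) the pool is (4, 4, 2)
  run proc-F (needs (2, 3, 0), free (4, 4, 2)); after release of (3, 1, 1) the pool is (7, 5, 3)


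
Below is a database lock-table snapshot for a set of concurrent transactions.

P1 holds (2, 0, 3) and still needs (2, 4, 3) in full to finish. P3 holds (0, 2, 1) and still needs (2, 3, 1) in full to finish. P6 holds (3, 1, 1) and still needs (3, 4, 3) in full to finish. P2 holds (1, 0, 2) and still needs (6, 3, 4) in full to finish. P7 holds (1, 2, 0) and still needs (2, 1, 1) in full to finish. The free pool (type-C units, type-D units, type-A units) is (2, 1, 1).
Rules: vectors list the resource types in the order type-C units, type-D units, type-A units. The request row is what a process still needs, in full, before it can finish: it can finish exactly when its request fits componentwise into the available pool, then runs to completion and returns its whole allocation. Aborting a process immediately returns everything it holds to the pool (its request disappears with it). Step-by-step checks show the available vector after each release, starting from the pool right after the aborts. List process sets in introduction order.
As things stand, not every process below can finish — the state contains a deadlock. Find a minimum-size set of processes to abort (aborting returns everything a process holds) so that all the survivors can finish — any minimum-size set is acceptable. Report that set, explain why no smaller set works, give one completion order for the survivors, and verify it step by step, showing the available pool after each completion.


Abort P6.
Key observation: before aborting P6, P1 was permanently blocked — no order could ever run it; afterwards it completes at step 3.
Why nothing smaller works: aborting no one leaves the state deadlocked as given.
Survivors finish in the order: P7, P3, P1, P2. Walking it through (pool after the aborts first):
  pool = (5, 2, 2)
  P7: need (2, 1, 1) fits (5, 2, 2); releases (1, 2, 0), pool now (6, 4, 2)
  P3: need (2, 3, 1) fits (6, 4, 2); releases (0, 2, 1), pool now (6, 6, 3)
  P1: need (2, 4, 3) fits (6, 6, 3); releases (2, 0, 3), pool now (8, 6, 6)
  P2: need (6, 3, 4) fits (8, 6, 6); releases (1, 0, 2), pool now (9, 6, 8)


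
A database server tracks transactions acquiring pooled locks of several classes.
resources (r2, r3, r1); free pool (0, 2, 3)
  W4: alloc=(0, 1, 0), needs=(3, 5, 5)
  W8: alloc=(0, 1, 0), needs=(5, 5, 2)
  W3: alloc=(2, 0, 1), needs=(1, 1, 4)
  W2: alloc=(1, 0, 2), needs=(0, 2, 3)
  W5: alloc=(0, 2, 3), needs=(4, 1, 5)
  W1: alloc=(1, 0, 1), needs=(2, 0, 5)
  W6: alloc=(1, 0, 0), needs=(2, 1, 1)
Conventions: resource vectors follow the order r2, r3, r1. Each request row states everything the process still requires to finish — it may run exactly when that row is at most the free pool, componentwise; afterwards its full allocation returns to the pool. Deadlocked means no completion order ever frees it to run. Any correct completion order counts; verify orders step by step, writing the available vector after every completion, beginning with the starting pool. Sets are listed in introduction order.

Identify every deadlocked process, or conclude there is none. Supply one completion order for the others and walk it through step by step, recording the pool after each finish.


The deadlocked set is W4 and W8.
Key observation: no order helps: past W2, W3, W1, W5, W6, the free pool tops out at (5, 4, 10), below what each blocked process needs in r3.
One completion order for the rest: W2, W3, W1, W5, W6. Step-by-step check:
  pool = (0, 2, 3)
  run W2 (needs (0, 2, 3), free (0, 2, 3)); after release of (1, 0, 2) the pool is (1, 2, 5)
  run W3 (needs (1, 1, 4), free (1, 2, 5)); after release of (2, 0, 1) the pool is (3, 2, 6)
  run W1 (needs (2, 0, 5), free (3, 2, 6)); after release of (1, 0, 1) the pool is (4, 2, 7)
  run W5 (needs (4, 1, 5), free (4, 2, 7)); after release of (0, 2, 3) the pool is (4, 4, 10)
  run W6 (needs (2, 1, 1), free (4, 4, 10)); after release of (1, 0, 0) the pool is (5, 4, 10)
The stuck group stays short no matter what:
  W4 still needs (3, 5, 5) but only (5, 4, 10) is free — short on r3
  W8 still needs (5, 5, 2) but only (5, 4, 10) is free — short on r3


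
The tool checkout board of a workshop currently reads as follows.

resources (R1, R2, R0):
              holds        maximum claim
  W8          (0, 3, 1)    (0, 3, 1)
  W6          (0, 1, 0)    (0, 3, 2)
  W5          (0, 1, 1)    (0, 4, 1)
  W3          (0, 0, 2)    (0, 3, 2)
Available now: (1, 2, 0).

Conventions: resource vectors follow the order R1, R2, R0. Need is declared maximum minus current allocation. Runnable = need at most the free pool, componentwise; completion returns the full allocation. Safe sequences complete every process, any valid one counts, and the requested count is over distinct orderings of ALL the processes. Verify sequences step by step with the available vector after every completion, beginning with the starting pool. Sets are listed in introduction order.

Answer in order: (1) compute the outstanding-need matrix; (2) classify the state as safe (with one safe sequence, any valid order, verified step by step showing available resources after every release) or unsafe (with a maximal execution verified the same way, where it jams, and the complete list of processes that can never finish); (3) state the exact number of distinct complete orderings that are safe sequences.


(1) Need matrix, components ordered R1, R2, R0:
  W8: (0, 0, 0)
  W6: (0, 2, 2)
  W5: (0, 3, 0)
  W3: (0, 3, 0)
(2) SAFE. One safe sequence: W8, W5, W6, W3.
Key observation: the first exact fit in this order is W6 — it needs (0, 2, 2) with (1, 6, 2) free, meeting a requested resource to the last unit.
Walking it through:
  pool = (1, 2, 0)
  W8: need (0, 0, 0) fits (1, 2, 0); releases (0, 3, 1), pool now (1, 5, 1)
  W5: need (0, 3, 0) fits (1, 5, 1); releases (0, 1, 1), pool now (1, 6, 2)
  W6: need (0, 2, 2) fits (1, 6, 2); releases (0, 1, 0), pool now (1, 7, 2)
  W3: need (0, 3, 0) fits (1, 7, 2); releases (0, 0, 2), pool now (1, 7, 4)
(3) The exact count: 4 of the possible complete orderings are safe sequences.


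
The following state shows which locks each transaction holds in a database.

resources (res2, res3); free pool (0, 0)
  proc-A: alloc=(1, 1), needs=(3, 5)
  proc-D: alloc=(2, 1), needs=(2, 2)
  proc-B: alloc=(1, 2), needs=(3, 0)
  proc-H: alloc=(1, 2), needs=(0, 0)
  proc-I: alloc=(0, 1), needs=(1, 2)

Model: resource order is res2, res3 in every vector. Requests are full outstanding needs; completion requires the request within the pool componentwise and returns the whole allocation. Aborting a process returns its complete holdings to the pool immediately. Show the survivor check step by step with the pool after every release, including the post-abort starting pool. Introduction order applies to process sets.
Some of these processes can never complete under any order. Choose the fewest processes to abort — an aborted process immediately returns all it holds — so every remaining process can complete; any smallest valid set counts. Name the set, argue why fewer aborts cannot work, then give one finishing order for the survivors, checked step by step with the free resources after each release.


Minimum abort set: proc-D.
Key observation: aborting proc-D returns (2, 1), and proc-B — hopeless before — runs at step 2 with the returned capacity in the pool.
Minimality: the empty abort set fails — the state is deadlocked as it stands.
One survivor order: proc-H, proc-B, proc-A, proc-I. Verifying each step (post-abort pool first):
  pool = (2, 1)
  run proc-H (needs (0, 0), free (2, 1)); after release of (1, 2) the pool is (3, 3)
  run proc-B (needs (3, 0), free (3, 3)); after release of (1, 2) the pool is (4, 5)
  run proc-A (needs (3, 5), free (4, 5)); after release of (1, 1) the pool is (5, 6)
  run proc-I (needs (1, 2), free (5, 6)); after release of (0, 1) the pool is (5, 7)


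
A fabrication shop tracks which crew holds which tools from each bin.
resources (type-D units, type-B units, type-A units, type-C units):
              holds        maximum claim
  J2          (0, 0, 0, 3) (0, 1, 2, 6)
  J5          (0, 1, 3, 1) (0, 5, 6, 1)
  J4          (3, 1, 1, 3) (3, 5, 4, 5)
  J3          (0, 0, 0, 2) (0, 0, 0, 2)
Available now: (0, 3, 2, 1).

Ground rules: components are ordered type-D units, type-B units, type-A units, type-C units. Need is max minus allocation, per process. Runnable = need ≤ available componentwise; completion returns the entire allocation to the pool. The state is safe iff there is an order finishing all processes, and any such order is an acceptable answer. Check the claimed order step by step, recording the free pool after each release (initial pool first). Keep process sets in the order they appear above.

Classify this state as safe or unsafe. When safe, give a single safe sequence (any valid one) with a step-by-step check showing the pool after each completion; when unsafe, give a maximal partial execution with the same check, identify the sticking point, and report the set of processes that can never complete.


The state is UNSAFE.
Key observation: even finishing J3, J2 leaves just (0, 3, 2, 6) free — too little type-B units for any of the remaining processes.
A maximal execution: J3, J2 — then nothing else fits. Step-by-step check:
  pool = (0, 3, 2, 1)
  J3: need (0, 0, 0, 0) fits (0, 3, 2, 1); releases (0, 0, 0, 2), pool now (0, 3, 2, 3)
  J2: need (0, 1, 2, 3) fits (0, 3, 2, 3); releases (0, 0, 0, 3), pool now (0, 3, 2, 6)
  J5 still needs (0, 4, 3, 0) but only (0, 3, 2, 6) is free — short on type-B units and type-A units
  J4 still needs (0, 4, 3, 2) but only (0, 3, 2, 6) is free — short on type-B units and type-A units
Never able to finish: J5 and J4.


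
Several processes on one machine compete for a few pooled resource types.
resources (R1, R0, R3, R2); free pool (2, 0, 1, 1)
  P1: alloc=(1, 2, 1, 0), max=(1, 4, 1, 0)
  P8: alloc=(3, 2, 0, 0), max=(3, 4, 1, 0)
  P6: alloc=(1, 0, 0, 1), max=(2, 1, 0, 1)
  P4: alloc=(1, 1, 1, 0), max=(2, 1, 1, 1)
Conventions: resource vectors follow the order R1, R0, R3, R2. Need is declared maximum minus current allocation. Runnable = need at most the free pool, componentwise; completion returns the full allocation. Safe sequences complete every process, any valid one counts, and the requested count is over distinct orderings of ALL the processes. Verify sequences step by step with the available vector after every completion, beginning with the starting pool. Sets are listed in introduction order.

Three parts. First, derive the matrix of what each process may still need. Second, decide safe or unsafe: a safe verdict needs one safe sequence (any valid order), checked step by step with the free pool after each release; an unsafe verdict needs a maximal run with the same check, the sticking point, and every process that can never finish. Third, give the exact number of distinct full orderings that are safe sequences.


(1) Need matrix, components ordered R1, R0, R3, R2:
  P1: (0, 2, 0, 0)
  P8: (0, 2, 1, 0)
  P6: (1, 1, 0, 0)
  P4: (1, 0, 0, 1)
(2) UNSAFE.
Key observation: R0 is the bottleneck — with P4, P6 done the pool holds (4, 1, 2, 2), short of every remaining need.
A maximal execution: P4, P6 — then nothing else fits. Verifying each step:
  pool = (2, 0, 1, 1)
  P4: need (1, 0, 0, 1) fits (2, 0, 1, 1); releases (1, 1, 1, 0), pool now (3, 1, 2, 1)
  P6: need (1, 1, 0, 0) fits (3, 1, 2, 1); releases (1, 0, 0, 1), pool now (4, 1, 2, 2)
  P1 cannot run: need (0, 2, 0, 0) vs free (4, 1, 2, 2) (insufficient R0)
  P8 cannot run: need (0, 2, 1, 0) vs free (4, 1, 2, 2) (insufficient R0)
Processes that can never finish: P1 and P8.
(3) Exactly 0 of the possible complete orderings are safe sequences.


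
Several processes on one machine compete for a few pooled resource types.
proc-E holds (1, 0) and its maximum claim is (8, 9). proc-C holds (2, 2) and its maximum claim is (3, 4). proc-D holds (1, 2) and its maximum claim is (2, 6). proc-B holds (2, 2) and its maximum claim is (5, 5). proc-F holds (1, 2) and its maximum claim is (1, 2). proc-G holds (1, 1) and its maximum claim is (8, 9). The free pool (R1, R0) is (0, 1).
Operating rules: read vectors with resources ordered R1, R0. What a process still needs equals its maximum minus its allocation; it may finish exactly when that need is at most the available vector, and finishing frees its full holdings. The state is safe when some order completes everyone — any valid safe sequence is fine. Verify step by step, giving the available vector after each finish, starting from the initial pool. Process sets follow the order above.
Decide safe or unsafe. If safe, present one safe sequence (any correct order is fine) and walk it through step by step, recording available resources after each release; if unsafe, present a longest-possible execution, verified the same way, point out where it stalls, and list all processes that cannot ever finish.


The state is UNSAFE.
Key observation: proc-F, proc-C, proc-D, proc-B can finish, but then (6, 9) is all there is, and the blocked group's R1 demands exceed it.
The run proc-F, proc-C, proc-D, proc-B cannot be extended any further. Verifying each step:
  pool = (0, 1)
  proc-F needs (0, 0) <= (0, 1) -> finishes; pool += (1, 2) = (1, 3)
  proc-C needs (1, 2) <= (1, 3) -> finishes; pool += (2, 2) = (3, 5)
  proc-D needs (1, 4) <= (3, 5) -> finishes; pool += (1, 2) = (4, 7)
  proc-B needs (3, 3) <= (4, 7) -> finishes; pool += (2, 2) = (6, 9)
  proc-E still needs (7, 9) but only (6, 9) is free — short on R1
  proc-G still needs (7, 8) but only (6, 9) is free — short on R1
Permanently blocked: proc-E and proc-G.


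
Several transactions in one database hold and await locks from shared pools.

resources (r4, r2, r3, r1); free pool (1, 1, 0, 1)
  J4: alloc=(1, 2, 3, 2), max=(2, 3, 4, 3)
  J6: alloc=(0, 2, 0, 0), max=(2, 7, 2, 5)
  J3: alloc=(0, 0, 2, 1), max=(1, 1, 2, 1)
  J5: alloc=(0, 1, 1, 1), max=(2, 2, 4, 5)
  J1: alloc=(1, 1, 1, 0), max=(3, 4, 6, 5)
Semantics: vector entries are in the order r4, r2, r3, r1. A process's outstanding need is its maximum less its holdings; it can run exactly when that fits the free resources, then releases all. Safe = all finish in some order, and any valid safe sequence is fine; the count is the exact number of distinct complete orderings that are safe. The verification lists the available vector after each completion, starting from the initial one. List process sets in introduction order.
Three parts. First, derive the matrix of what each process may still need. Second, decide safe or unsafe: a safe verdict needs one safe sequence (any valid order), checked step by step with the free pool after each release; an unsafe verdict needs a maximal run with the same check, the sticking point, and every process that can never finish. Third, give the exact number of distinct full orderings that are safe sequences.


(1) Remaining need (order r4, r2, r3, r1):
  J4: (1, 1, 1, 1)
  J6: (2, 5, 2, 5)
  J3: (1, 1, 0, 0)
  J5: (2, 1, 3, 4)
  J1: (2, 3, 5, 5)
(2) SAFE — a valid safe sequence is J3, J4, J5, J1, J6.
Key observation: the order's first zero-slack moment is J3 ((1, 1, 0, 0) needed, (1, 1, 0, 1) free — a requested resource with nothing to spare).
Verifying each step:
  pool = (1, 1, 0, 1)
  J3: need (1, 1, 0, 0) fits (1, 1, 0, 1); releases (0, 0, 2, 1), pool now (1, 1, 2, 2)
  J4: need (1, 1, 1, 1) fits (1, 1, 2, 2); releases (1, 2, 3, 2), pool now (2, 3, 5, 4)
  J5: need (2, 1, 3, 4) fits (2, 3, 5, 4); releases (0, 1, 1, 1), pool now (2, 4, 6, 5)
  J1: need (2, 3, 5, 5) fits (2, 4, 6, 5); releases (1, 1, 1, 0), pool now (3, 5, 7, 5)
  J6: need (2, 5, 2, 5) fits (3, 5, 7, 5); releases (0, 2, 0, 0), pool now (3, 7, 7, 5)
(3) Precisely 1 of the possible complete orderings is a safe sequence.


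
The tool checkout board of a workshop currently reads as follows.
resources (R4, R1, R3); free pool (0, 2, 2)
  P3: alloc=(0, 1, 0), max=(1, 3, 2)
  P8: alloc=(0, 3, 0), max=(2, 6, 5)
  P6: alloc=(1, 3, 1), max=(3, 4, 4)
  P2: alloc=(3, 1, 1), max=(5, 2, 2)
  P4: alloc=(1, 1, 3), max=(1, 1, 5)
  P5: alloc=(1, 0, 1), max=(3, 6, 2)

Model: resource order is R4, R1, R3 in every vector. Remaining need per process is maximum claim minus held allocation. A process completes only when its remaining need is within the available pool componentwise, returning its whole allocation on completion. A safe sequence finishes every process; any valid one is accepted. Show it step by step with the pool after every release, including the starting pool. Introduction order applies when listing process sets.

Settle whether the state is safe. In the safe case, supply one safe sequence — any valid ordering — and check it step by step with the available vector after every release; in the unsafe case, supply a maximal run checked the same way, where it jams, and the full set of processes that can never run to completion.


UNSAFE — no complete ordering exists.
Key observation: R4 is the bottleneck — with P4, P3 done the pool holds (1, 4, 5), short of every remaining need.
The run P4, P3 cannot be extended any further. Verifying each step:
  pool = (0, 2, 2)
  run P4 (needs (0, 0, 2), free (0, 2, 2)); after release of (1, 1, 3) the pool is (1, 3, 5)
  run P3 (needs (1, 2, 2), free (1, 3, 5)); after release of (0, 1, 0) the pool is (1, 4, 5)
  P8 still needs (2, 3, 5) but only (1, 4, 5) is free — short on R4
  P6 still needs (2, 1, 3) but only (1, 4, 5) is free — short on R4
  P2 still needs (2, 1, 1) but only (1, 4, 5) is free — short on R4
  P5 still needs (2, 6, 1) but only (1, 4, 5) is free — short on R4 and R1
Processes that can never finish: P8, P6, P2 and P5.


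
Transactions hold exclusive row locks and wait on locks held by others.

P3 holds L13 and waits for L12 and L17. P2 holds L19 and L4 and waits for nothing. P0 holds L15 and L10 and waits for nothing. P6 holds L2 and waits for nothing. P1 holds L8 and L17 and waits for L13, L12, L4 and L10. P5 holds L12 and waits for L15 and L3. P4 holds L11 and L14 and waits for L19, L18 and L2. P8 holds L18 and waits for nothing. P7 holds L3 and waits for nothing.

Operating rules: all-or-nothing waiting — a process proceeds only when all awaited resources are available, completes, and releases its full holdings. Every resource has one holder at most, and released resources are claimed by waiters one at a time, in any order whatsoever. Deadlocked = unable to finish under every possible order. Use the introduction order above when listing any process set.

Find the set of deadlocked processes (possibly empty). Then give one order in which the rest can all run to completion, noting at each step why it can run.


Deadlocked set: P3 and P1.
Key observation: P3 -> P1 -> P3 is a circular wait — nothing in it can go first; no other process is dragged down with it.
A valid finishing order for the others: P7, P8, P2, P6, P0, P5, P4.
Verifying each step:
  P7 waits on nothing -> runs at once and releases L3
  P8 waits on nothing -> runs at once and releases L18
  P2 waits on nothing -> runs at once and releases L19 and L4
  P6 waits on nothing -> runs at once and releases L2
  P0 waits on nothing -> runs at once and releases L15 and L10
  run P5 (all its waits — L15 and L3 — are resolved); releases L12
  run P4 (all its waits — L19, L18 and L2 — are resolved); releases L11 and L14


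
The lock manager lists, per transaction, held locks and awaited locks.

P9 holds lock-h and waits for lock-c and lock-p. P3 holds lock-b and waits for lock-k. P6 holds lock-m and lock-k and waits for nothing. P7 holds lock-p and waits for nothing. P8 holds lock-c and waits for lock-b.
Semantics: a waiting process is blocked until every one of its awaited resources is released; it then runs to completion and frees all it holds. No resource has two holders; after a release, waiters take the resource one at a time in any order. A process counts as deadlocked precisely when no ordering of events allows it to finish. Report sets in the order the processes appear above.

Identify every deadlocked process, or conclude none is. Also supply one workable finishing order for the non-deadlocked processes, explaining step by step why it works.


The deadlocked set is empty.
Key observation: although several processes wait, no cycle exists — each chain bottoms out at a free runner.
A valid finishing order for the others: P6, P3, P7, P8, P9.
Walking it through:
  run P6 (it waits on nothing); releases lock-m and lock-k
  run P3 (all its waits — lock-k — are resolved); releases lock-b
  run P7 (it waits on nothing); releases lock-p
  run P8 (all its waits — lock-b — are resolved); releases lock-c
  run P9 (all its waits — lock-c and lock-p — are resolved); releases lock-h


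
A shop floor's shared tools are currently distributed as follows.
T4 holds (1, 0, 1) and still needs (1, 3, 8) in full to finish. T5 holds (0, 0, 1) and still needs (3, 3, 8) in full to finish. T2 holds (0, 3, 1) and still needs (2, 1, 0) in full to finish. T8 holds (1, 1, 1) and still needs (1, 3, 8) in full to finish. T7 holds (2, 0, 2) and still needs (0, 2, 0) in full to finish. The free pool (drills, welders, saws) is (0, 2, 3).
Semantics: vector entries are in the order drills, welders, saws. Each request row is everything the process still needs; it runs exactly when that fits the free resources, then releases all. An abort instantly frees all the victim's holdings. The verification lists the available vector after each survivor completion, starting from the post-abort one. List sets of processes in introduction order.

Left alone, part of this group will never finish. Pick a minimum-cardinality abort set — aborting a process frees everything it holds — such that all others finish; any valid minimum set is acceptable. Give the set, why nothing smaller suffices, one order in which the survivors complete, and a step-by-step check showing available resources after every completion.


The answer: abort T5 and T8.
Key observation: T4 could never have finished before the abort; with (1, 1, 2) returned by T5 and T8, it fits at step 3.
Why nothing smaller works — every single abort fails: T4 alone leaves T5 blocked (short on saws); T5 alone leaves T4 blocked (short on saws); T2 alone leaves T4 blocked (short on saws); T8 alone leaves T4 blocked (short on saws); T7 alone leaves T4 blocked (short on saws).
The survivors complete as T7, T2, T4. Verifying each step (starting from the post-abort pool):
  pool = (1, 3, 5)
  T7 needs (0, 2, 0) <= (1, 3, 5) -> finishes; pool += (2, 0, 2) = (3, 3, 7)
  T2 needs (2, 1, 0) <= (3, 3, 7) -> finishes; pool += (0, 3, 1) = (3, 6, 8)
  T4 needs (1, 3, 8) <= (3, 6, 8) -> finishes; pool += (1, 0, 1) = (4, 6, 9)


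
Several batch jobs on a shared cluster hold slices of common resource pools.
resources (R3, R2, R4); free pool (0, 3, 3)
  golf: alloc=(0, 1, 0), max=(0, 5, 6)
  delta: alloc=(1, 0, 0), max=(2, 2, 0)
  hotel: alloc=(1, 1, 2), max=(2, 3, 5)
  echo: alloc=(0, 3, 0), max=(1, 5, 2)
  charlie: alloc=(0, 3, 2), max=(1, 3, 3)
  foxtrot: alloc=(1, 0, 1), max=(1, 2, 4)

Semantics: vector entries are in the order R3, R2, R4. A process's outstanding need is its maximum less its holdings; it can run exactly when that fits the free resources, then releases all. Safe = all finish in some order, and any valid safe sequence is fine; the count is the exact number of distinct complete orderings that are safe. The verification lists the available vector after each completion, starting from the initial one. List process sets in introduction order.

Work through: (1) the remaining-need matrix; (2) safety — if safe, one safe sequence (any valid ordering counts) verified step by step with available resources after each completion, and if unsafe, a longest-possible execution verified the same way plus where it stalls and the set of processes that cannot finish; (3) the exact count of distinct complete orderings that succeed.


(1) Remaining need (order R3, R2, R4):
  golf: (0, 4, 6)
  delta: (1, 2, 0)
  hotel: (1, 2, 3)
  echo: (1, 2, 2)
  charlie: (1, 0, 1)
  foxtrot: (0, 2, 3)
(2) SAFE, for example via the order foxtrot, hotel, charlie, echo, delta, golf.
Key observation: foxtrot marks the first exact bind of the order: its need (0, 2, 3) fits the free (0, 3, 3) with zero slack on a requested resource.
Check, step by step:
  pool = (0, 3, 3)
  run foxtrot (needs (0, 2, 3), free (0, 3, 3)); after release of (1, 0, 1) the pool is (1, 3, 4)
  run hotel (needs (1, 2, 3), free (1, 3, 4)); after release of (1, 1, 2) the pool is (2, 4, 6)
  run charlie (needs (1, 0, 1), free (2, 4, 6)); after release of (0, 3, 2) the pool is (2, 7, 8)
  run echo (needs (1, 2, 2), free (2, 7, 8)); after release of (0, 3, 0) the pool is (2, 10, 8)
  run delta (needs (1, 2, 0), free (2, 10, 8)); after release of (1, 0, 0) the pool is (3, 10, 8)
  run golf (needs (0, 4, 6), free (3, 10, 8)); after release of (0, 1, 0) the pool is (3, 11, 8)
(3) Exactly 80 of the possible complete orderings are safe sequences.
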